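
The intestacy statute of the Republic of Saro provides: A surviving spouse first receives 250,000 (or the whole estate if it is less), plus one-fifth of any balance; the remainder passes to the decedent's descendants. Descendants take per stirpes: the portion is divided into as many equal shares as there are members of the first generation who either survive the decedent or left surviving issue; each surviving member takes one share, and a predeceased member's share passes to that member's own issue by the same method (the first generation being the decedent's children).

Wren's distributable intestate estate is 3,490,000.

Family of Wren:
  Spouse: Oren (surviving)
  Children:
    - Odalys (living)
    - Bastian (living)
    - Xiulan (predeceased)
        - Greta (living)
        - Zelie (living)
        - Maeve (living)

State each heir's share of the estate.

Oren: 898,000; Odalys: 864,000; Bastian: 864,000; Greta: 288,000; Zelie: 288,000; Maeve: 288,000

Oren first takes 250,000, leaving a balance of 3,240,000. Oren then takes one-fifth of the balance (648,000), for a total of 898,000. The remaining 2,592,000 passes to the descendants.
The descendants' portion (2,592,000) is divided into 3 shares of 864,000: Odalys and Bastian each take 864,000; Xiulan's 864,000 share passes to Xiulan's issue.
Xiulan's share (864,000) is divided into 3 shares of 288,000: Greta, Zelie, and Maeve each take 288,000.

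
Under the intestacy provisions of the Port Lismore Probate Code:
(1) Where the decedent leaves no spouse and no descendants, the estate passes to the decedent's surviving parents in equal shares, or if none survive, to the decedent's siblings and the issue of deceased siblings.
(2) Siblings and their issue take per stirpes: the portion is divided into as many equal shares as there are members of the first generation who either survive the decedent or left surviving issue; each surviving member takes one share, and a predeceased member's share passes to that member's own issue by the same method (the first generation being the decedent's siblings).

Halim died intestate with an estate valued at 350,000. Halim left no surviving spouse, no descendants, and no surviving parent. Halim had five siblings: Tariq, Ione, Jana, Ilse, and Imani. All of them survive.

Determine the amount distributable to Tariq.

Tariq receives 70,000.

The entire 350,000 passes to the siblings and their issue.
That amount (350,000) is divided into 5 shares of 70,000: Tariq, Ione, Jana, Ilse, and Imani each take 70,000.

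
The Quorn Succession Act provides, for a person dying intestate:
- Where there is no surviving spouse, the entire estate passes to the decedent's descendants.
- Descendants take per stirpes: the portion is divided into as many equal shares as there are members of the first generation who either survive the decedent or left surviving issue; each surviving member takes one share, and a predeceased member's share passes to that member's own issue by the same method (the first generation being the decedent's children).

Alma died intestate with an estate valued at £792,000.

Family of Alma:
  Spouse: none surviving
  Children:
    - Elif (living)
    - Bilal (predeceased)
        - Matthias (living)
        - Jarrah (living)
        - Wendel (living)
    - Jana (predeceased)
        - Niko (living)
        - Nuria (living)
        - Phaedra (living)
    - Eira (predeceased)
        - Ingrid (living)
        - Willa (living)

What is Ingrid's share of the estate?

The entire £792,000 passes to the descendants.
That amount (£792,000) is divided into 4 shares of £198,000: Elif takes £198,000; Bilal's £198,000 share passes to Bilal's issue; Jana's £198,000 share passes to Jana's issue; Eira's £198,000 share passes to Eira's issue.
Bilal's share (£198,000) is divided into 3 shares of £66,000: Matthias, Jarrah, and Wendel each take £66,000.
Jana's share (£198,000) is divided into 3 shares of £66,000: Niko, Nuria, and Phaedra each take £66,000.
Eira's share (£198,000) is divided into 2 shares of £99,000: Ingrid and Willa each take £99,000.

Ingrid receives £99,000.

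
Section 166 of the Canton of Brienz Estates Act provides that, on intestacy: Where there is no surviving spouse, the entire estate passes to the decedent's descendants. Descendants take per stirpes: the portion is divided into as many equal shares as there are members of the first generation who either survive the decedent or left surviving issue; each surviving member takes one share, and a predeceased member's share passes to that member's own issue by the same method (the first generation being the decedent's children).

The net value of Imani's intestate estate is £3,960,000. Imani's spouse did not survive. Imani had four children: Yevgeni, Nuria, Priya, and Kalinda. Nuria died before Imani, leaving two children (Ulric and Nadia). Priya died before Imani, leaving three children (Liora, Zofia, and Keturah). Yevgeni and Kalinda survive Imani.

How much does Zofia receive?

Zofia receives £330,000.

The entire £3,960,000 passes to the descendants.
That amount (£3,960,000) is divided into 4 shares of £990,000: Yevgeni and Kalinda each take £990,000; Nuria's £990,000 share passes to Nuria's issue; Priya's £990,000 share passes to Priya's issue.
Nuria's share (£990,000) is divided into 2 shares of £495,000: Ulric and Nadia each take £495,000.
Priya's share (£990,000) is divided into 3 shares of £330,000: Liora, Zofia, and Keturah each take £330,000.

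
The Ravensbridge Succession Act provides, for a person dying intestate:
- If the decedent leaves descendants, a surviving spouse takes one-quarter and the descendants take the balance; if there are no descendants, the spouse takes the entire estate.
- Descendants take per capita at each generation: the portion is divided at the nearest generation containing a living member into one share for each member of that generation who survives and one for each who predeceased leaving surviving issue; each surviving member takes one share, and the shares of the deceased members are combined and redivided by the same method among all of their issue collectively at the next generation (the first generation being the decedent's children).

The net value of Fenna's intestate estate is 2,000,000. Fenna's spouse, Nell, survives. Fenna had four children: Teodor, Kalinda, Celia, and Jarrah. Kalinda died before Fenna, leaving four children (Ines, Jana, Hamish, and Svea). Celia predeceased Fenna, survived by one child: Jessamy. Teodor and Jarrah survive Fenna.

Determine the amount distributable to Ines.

Ines receives 150,000.

Nell takes one-quarter of 2,000,000 = 500,000. The remaining 1,500,000 passes to the descendants.
The descendants' portion (1,500,000) is divided at the children's generation into 4 shares of 375,000. Teodor and Jarrah each take 375,000. The 2 shares of the deceased (Kalinda and Celia) are combined into a pool of 750,000.
That pool (750,000) is divided at the grandchildren's generation equally among Ines, Jana, Hamish, Svea, and Jessamy: 150,000 each.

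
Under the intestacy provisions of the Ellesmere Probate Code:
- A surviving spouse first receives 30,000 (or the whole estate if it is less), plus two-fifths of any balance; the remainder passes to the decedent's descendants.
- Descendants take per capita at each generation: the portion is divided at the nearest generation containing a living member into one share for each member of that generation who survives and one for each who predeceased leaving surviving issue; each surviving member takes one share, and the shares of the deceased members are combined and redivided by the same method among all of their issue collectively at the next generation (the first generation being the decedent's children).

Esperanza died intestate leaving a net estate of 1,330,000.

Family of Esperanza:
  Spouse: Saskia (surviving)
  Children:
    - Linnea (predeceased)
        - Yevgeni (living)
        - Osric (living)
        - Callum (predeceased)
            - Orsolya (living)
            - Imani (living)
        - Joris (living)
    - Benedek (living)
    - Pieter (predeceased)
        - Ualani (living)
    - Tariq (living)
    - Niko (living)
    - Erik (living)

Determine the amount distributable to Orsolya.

Orsolya receives 26,000.

Saskia first takes 30,000, leaving a balance of 1,300,000. Saskia then takes two-fifths of the balance (520,000), for a total of 550,000. The remaining 780,000 passes to the descendants.
The descendants' portion (780,000) is divided at the children's generation into 6 shares of 130,000. Benedek, Tariq, Niko, and Erik each take 130,000. The 2 shares of the deceased (Linnea and Pieter) are combined into a pool of 260,000.
That pool (260,000) is divided at the grandchildren's generation into 5 shares of 52,000. Yevgeni, Osric, Joris, and Ualani each take 52,000. The remaining share for the deceased Callum (52,000) is carried to the next generation.
That pool (52,000) is divided at the great-grandchildren's generation equally among Orsolya and Imani: 26,000 each.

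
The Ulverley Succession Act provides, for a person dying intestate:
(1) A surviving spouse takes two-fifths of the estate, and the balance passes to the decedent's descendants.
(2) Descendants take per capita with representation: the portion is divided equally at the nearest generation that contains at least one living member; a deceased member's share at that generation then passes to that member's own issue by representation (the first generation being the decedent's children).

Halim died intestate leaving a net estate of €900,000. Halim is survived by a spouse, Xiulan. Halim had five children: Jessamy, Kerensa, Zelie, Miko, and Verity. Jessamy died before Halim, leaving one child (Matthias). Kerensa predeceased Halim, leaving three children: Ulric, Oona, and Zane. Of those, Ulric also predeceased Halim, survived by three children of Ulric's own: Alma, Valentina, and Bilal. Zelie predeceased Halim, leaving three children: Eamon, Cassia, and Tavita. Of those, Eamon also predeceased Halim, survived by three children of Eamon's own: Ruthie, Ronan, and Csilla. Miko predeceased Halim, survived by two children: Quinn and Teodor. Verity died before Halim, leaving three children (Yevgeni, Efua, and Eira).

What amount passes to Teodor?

Xiulan takes two-fifths of €900,000 = €360,000. The remaining €540,000 passes to the descendants.
No child survives, so the initial division is made at the grandchildren's generation.
The descendants' portion (€540,000) is divided into 12 shares of €45,000: Matthias, Oona, Zane, Cassia, Tavita, Quinn, Teodor, Yevgeni, Efua, and Eira each take €45,000; Ulric's €45,000 share passes to Ulric's issue; Eamon's €45,000 share passes to Eamon's issue.
Ulric's share (€45,000) is divided into 3 shares of €15,000: Alma, Valentina, and Bilal each take €15,000.
Eamon's share (€45,000) is divided into 3 shares of €15,000: Ruthie, Ronan, and Csilla each take €15,000.

Teodor receives €45,000.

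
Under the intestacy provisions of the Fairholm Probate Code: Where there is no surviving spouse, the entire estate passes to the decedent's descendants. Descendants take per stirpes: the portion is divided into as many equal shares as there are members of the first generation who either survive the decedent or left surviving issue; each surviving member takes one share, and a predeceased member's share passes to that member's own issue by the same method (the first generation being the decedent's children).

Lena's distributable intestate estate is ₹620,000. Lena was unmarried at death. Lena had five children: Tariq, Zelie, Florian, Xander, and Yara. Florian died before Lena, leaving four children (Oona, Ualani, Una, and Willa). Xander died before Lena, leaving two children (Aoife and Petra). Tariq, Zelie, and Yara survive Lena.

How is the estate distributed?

The entire ₹620,000 passes to the descendants.
That amount (₹620,000) is divided into 5 shares of ₹124,000: Tariq, Zelie, and Yara each take ₹124,000; Florian's ₹124,000 share passes to Florian's issue; Xander's ₹124,000 share passes to Xander's issue.
Florian's share (₹124,000) is divided into 4 shares of ₹31,000: Oona, Ualani, Una, and Willa each take ₹31,000.
Xander's share (₹124,000) is divided into 2 shares of ₹62,000: Aoife and Petra each take ₹62,000.

Tariq: ₹124,000; Zelie: ₹124,000; Oona: ₹31,000; Ualani: ₹31,000; Una: ₹31,000; Willa: ₹31,000; Aoife: ₹62,000; Petra: ₹62,000; Yara: ₹124,000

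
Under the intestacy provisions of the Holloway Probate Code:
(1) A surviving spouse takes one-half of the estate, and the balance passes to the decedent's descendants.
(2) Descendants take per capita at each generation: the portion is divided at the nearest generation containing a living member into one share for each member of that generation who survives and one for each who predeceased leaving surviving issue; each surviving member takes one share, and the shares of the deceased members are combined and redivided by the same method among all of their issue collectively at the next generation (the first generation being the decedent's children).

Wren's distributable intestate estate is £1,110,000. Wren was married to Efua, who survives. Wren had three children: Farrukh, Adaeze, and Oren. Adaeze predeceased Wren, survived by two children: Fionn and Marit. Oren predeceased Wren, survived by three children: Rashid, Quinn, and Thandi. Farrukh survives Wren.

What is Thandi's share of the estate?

Thandi receives £74,000.

Efua takes one-half of £1,110,000 = £555,000. The remaining £555,000 passes to the descendants.
The descendants' portion (£555,000) is divided at the children's generation into 3 shares of £185,000. Farrukh takes £185,000. The 2 shares of the deceased (Adaeze and Oren) are combined into a pool of £370,000.
That pool (£370,000) is divided at the grandchildren's generation equally among Fionn, Marit, Rashid, Quinn, and Thandi: £74,000 each.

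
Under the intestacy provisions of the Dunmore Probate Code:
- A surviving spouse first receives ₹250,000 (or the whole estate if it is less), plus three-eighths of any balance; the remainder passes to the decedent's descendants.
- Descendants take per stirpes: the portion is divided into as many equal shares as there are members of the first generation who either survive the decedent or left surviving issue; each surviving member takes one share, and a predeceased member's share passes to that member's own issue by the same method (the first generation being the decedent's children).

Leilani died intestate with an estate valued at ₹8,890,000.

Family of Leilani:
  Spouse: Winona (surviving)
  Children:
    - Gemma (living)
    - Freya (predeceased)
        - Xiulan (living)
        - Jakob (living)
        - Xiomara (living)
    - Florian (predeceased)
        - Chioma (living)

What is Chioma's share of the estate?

Winona first takes ₹250,000, leaving a balance of ₹8,640,000. Winona then takes three-eighths of the balance (₹3,240,000), for a total of ₹3,490,000. The remaining ₹5,400,000 passes to the descendants.
The descendants' portion (₹5,400,000) is divided into 3 shares of ₹1,800,000: Gemma takes ₹1,800,000; Freya's ₹1,800,000 share passes to Freya's issue; Florian's ₹1,800,000 share passes to Florian's issue.
Freya's share (₹1,800,000) is divided into 3 shares of ₹600,000: Xiulan, Jakob, and Xiomara each take ₹600,000.
Florian's share (₹1,800,000) passes entirely to Chioma.

Chioma receives ₹1,800,000.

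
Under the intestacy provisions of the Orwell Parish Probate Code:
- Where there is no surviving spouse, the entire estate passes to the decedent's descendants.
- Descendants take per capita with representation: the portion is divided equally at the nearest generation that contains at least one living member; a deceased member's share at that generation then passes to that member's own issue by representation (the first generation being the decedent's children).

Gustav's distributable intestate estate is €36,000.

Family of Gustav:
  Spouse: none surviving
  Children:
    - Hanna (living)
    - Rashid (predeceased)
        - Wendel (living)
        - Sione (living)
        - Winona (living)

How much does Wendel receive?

Wendel receives €6,000.

The entire €36,000 passes to the descendants.
That amount (€36,000) is divided into 2 shares of €18,000: Hanna takes €18,000; Rashid's €18,000 share passes to Rashid's issue.
Rashid's share (€18,000) is divided into 3 shares of €6,000: Wendel, Sione, and Winona each take €6,000.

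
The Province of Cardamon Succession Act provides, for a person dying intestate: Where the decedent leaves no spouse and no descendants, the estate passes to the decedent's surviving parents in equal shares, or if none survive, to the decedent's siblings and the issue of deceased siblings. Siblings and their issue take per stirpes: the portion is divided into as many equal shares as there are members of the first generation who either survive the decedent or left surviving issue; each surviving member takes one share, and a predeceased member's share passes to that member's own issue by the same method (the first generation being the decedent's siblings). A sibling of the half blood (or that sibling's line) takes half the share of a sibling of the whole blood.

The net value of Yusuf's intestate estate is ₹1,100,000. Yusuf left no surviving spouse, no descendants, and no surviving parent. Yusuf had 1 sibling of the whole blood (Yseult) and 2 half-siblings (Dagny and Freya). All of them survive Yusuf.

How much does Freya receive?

Freya receives ₹275,000.

The entire ₹1,100,000 passes to the siblings and their issue.
Counting each half-blood sibling's line as half a unit, there are 2 units in ₹1,100,000, so one unit is ₹550,000. Whole-blood lines (Yseult) take ₹550,000 each; half-blood lines (Dagny and Freya) take ₹275,000 each.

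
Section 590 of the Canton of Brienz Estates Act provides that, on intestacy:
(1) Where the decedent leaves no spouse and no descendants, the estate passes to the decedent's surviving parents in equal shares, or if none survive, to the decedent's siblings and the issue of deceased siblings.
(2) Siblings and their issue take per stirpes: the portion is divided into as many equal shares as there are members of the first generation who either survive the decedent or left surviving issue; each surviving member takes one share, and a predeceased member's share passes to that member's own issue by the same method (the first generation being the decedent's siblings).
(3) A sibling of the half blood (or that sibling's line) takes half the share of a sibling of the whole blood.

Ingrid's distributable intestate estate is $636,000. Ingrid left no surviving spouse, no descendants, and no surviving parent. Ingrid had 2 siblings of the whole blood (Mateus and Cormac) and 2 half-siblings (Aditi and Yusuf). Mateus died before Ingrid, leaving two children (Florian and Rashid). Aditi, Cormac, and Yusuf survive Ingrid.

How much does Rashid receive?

Rashid receives $106,000.

The entire $636,000 passes to the siblings and their issue.
Counting each half-blood sibling's line as half a unit, there are 3 units in $636,000, so one unit is $212,000. Whole-blood lines (Mateus and Cormac) take $212,000 each; half-blood lines (Aditi and Yusuf) take $106,000 each.
Mateus's share ($212,000) is divided into 2 shares of $106,000: Florian and Rashid each take $106,000.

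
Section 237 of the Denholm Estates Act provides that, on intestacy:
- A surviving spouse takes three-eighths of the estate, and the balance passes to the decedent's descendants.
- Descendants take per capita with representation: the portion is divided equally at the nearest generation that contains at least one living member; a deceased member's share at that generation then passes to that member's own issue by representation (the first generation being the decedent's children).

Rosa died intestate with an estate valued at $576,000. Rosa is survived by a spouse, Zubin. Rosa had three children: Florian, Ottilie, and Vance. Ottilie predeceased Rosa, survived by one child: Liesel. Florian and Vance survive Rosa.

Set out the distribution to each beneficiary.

Zubin takes three-eighths of $576,000 = $216,000. The remaining $360,000 passes to the descendants.
The descendants' portion ($360,000) is divided into 3 shares of $120,000: Florian and Vance each take $120,000; Ottilie's $120,000 share passes to Ottilie's issue.
Ottilie's share ($120,000) passes entirely to Liesel.

Zubin: $216,000; Florian: $120,000; Liesel: $120,000; Vance: $120,000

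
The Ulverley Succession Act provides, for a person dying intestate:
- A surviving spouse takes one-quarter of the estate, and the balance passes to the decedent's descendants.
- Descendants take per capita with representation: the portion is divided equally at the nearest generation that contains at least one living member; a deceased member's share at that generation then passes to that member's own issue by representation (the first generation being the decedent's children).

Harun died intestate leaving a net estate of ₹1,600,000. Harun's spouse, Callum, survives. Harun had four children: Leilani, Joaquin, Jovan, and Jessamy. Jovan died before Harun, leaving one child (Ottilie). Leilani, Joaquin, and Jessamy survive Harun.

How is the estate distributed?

Callum: ₹400,000; Leilani: ₹300,000; Joaquin: ₹300,000; Ottilie: ₹300,000; Jessamy: ₹300,000

Callum takes one-quarter of ₹1,600,000 = ₹400,000. The remaining ₹1,200,000 passes to the descendants.
The descendants' portion (₹1,200,000) is divided into 4 shares of ₹300,000: Leilani, Joaquin, and Jessamy each take ₹300,000; Jovan's ₹300,000 share passes to Jovan's issue.
Jovan's share (₹300,000) passes entirely to Ottilie.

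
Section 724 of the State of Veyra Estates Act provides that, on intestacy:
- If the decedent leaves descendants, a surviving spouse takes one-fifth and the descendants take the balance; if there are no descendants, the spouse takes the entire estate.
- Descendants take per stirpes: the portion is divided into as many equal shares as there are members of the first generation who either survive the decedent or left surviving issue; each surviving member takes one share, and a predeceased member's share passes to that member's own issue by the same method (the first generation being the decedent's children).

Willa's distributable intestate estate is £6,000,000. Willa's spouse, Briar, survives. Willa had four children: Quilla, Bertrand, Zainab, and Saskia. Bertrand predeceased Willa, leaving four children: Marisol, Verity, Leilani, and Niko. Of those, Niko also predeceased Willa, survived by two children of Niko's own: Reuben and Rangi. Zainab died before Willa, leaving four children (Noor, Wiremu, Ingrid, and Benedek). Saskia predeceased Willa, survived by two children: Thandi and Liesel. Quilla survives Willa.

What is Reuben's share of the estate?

Reuben receives £150,000.

Briar takes one-fifth of £6,000,000 = £1,200,000. The remaining £4,800,000 passes to the descendants.
The descendants' portion (£4,800,000) is divided into 4 shares of £1,200,000: Quilla takes £1,200,000; Bertrand's £1,200,000 share passes to Bertrand's issue; Zainab's £1,200,000 share passes to Zainab's issue; Saskia's £1,200,000 share passes to Saskia's issue.
Bertrand's share (£1,200,000) is divided into 4 shares of £300,000: Marisol, Verity, and Leilani each take £300,000; Niko's £300,000 share passes to Niko's issue.
Niko's share (£300,000) is divided into 2 shares of £150,000: Reuben and Rangi each take £150,000.
Zainab's share (£1,200,000) is divided into 4 shares of £300,000: Noor, Wiremu, Ingrid, and Benedek each take £300,000.
Saskia's share (£1,200,000) is divided into 2 shares of £600,000: Thandi and Liesel each take £600,000.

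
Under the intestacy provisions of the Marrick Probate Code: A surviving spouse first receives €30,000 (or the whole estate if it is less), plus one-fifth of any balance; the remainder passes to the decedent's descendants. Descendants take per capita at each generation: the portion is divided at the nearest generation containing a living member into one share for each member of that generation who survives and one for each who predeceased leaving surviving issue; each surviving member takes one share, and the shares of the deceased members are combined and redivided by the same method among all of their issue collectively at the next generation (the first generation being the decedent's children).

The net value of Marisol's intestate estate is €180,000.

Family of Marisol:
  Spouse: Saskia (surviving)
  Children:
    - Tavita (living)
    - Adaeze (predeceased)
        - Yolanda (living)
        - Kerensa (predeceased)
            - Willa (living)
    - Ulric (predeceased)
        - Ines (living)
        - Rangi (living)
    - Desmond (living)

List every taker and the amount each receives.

Saskia: €60,000; Tavita: €30,000; Yolanda: €15,000; Willa: €15,000; Ines: €15,000; Rangi: €15,000; Desmond: €30,000

Saskia first takes €30,000, leaving a balance of €150,000. Saskia then takes one-fifth of the balance (€30,000), for a total of €60,000. The remaining €120,000 passes to the descendants.
The descendants' portion (€120,000) is divided at the children's generation into 4 shares of €30,000. Tavita and Desmond each take €30,000. The 2 shares of the deceased (Adaeze and Ulric) are combined into a pool of €60,000.
That pool (€60,000) is divided at the grandchildren's generation into 4 shares of €15,000. Yolanda, Ines, and Rangi each take €15,000. The remaining share for the deceased Kerensa (€15,000) is carried to the next generation.
That pool (€15,000) passes entirely to Willa, the sole taker at the great-grandchildren's generation.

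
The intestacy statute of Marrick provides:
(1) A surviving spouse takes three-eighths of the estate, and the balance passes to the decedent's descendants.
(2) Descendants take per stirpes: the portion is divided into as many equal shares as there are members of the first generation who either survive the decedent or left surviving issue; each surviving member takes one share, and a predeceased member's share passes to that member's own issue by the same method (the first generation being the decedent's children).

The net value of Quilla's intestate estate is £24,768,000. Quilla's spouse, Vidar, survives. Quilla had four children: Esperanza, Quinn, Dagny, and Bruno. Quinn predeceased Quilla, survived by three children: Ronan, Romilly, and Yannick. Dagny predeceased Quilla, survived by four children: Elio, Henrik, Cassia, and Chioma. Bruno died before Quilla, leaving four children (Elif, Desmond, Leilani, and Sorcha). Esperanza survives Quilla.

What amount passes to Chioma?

Vidar takes three-eighths of £24,768,000 = £9,288,000. The remaining £15,480,000 passes to the descendants.
The descendants' portion (£15,480,000) is divided into 4 shares of £3,870,000: Esperanza takes £3,870,000; Quinn's £3,870,000 share passes to Quinn's issue; Dagny's £3,870,000 share passes to Dagny's issue; Bruno's £3,870,000 share passes to Bruno's issue.
Quinn's share (£3,870,000) is divided into 3 shares of £1,290,000: Ronan, Romilly, and Yannick each take £1,290,000.
Dagny's share (£3,870,000) is divided into 4 shares of £967,500: Elio, Henrik, Cassia, and Chioma each take £967,500.
Bruno's share (£3,870,000) is divided into 4 shares of £967,500: Elif, Desmond, Leilani, and Sorcha each take £967,500.

Chioma receives £967,500.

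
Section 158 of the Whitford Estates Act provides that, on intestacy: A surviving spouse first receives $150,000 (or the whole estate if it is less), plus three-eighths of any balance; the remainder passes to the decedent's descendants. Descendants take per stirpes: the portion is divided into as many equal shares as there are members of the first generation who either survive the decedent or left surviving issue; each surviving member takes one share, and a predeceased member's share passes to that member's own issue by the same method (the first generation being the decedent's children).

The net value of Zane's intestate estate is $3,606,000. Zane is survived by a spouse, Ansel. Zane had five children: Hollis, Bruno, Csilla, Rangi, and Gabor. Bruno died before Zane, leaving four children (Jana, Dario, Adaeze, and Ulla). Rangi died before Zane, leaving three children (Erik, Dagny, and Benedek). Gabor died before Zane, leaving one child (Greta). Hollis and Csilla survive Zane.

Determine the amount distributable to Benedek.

Benedek receives $144,000.

Ansel first takes $150,000, leaving a balance of $3,456,000. Ansel then takes three-eighths of the balance ($1,296,000), for a total of $1,446,000. The remaining $2,160,000 passes to the descendants.
The descendants' portion ($2,160,000) is divided into 5 shares of $432,000: Hollis and Csilla each take $432,000; Bruno's $432,000 share passes to Bruno's issue; Rangi's $432,000 share passes to Rangi's issue; Gabor's $432,000 share passes to Gabor's issue.
Bruno's share ($432,000) is divided into 4 shares of $108,000: Jana, Dario, Adaeze, and Ulla each take $108,000.
Rangi's share ($432,000) is divided into 3 shares of $144,000: Erik, Dagny, and Benedek each take $144,000.
Gabor's share ($432,000) passes entirely to Greta.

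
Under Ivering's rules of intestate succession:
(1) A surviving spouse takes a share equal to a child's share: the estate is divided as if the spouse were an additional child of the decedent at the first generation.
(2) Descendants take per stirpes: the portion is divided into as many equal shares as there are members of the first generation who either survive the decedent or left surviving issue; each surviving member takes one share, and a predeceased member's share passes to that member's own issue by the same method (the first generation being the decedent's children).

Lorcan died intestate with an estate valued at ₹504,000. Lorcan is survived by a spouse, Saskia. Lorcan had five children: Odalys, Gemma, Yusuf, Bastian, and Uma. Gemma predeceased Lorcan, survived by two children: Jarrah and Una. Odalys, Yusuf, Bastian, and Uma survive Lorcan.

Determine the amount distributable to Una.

Una receives ₹42,000.

The spouse counts as an additional share at the children's level, so there are 6 primary shares of ₹84,000. Saskia takes one such share (₹84,000).
The children's combined portion (₹420,000) is divided into 5 shares of ₹84,000: Odalys, Yusuf, Bastian, and Uma each take ₹84,000; Gemma's ₹84,000 share passes to Gemma's issue.
Gemma's share (₹84,000) is divided into 2 shares of ₹42,000: Jarrah and Una each take ₹42,000.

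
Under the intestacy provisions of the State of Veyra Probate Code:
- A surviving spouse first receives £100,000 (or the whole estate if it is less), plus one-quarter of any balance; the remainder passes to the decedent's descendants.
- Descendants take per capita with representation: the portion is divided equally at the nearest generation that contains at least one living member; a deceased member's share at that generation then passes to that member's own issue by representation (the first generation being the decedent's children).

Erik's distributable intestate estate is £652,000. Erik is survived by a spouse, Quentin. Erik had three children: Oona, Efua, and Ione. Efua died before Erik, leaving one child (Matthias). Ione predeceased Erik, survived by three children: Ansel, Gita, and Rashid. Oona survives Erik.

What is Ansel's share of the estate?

Ansel receives £46,000.

Quentin first takes £100,000, leaving a balance of £552,000. Quentin then takes one-quarter of the balance (£138,000), for a total of £238,000. The remaining £414,000 passes to the descendants.
The descendants' portion (£414,000) is divided into 3 shares of £138,000: Oona takes £138,000; Efua's £138,000 share passes to Efua's issue; Ione's £138,000 share passes to Ione's issue.
Efua's share (£138,000) passes entirely to Matthias.
Ione's share (£138,000) is divided into 3 shares of £46,000: Ansel, Gita, and Rashid each take £46,000.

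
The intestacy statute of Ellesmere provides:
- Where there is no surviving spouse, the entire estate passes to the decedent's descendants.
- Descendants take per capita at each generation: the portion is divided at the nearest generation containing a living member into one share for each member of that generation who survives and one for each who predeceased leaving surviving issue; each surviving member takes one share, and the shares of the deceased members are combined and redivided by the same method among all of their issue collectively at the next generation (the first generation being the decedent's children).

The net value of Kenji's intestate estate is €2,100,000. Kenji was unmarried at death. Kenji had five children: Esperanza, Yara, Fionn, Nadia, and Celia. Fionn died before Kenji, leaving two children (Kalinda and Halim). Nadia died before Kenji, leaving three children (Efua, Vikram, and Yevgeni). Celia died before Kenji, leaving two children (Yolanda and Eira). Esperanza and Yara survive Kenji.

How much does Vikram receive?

The entire €2,100,000 passes to the descendants.
That amount (€2,100,000) is divided at the children's generation into 5 shares of €420,000. Esperanza and Yara each take €420,000. The 3 shares of the deceased (Fionn, Nadia, and Celia) are combined into a pool of €1,260,000.
That pool (€1,260,000) is divided at the grandchildren's generation equally among Kalinda, Halim, Efua, Vikram, Yevgeni, Yolanda, and Eira: €180,000 each.

Vikram receives €180,000.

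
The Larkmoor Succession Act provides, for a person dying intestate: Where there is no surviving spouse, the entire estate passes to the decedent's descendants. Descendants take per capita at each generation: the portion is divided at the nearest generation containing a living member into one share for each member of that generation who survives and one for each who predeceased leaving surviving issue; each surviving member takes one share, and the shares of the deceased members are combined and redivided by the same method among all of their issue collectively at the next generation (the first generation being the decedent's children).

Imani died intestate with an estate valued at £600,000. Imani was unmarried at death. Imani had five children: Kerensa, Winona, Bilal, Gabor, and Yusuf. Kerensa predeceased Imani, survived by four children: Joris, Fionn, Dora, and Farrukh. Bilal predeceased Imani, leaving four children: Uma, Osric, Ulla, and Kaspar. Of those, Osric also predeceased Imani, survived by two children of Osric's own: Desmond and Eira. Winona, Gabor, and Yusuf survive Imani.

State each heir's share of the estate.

Joris: £30,000; Fionn: £30,000; Dora: £30,000; Farrukh: £30,000; Winona: £120,000; Uma: £30,000; Desmond: £15,000; Eira: £15,000; Ulla: £30,000; Kaspar: £30,000; Gabor: £120,000; Yusuf: £120,000

The entire £600,000 passes to the descendants.
That amount (£600,000) is divided at the children's generation into 5 shares of £120,000. Winona, Gabor, and Yusuf each take £120,000. The 2 shares of the deceased (Kerensa and Bilal) are combined into a pool of £240,000.
That pool (£240,000) is divided at the grandchildren's generation into 8 shares of £30,000. Joris, Fionn, Dora, Farrukh, Uma, Ulla, and Kaspar each take £30,000. The remaining share for the deceased Osric (£30,000) is carried to the next generation.
That pool (£30,000) is divided at the great-grandchildren's generation equally among Desmond and Eira: £15,000 each.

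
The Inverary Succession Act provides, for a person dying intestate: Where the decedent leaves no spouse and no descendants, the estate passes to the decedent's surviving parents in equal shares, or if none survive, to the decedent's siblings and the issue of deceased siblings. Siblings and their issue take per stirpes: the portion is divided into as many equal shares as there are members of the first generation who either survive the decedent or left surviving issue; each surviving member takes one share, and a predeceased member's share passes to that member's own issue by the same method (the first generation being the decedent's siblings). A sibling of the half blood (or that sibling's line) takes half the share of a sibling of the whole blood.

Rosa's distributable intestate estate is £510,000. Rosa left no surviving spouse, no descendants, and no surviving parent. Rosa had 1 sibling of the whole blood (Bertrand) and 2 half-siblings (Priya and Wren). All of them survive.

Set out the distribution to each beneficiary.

The entire £510,000 passes to the siblings and their issue.
Counting each half-blood sibling's line as half a unit, there are 2 units in £510,000, so one unit is £255,000. Whole-blood lines (Bertrand) take £255,000 each; half-blood lines (Priya and Wren) take £127,500 each.

Bertrand: £255,000; Priya: £127,500; Wren: £127,500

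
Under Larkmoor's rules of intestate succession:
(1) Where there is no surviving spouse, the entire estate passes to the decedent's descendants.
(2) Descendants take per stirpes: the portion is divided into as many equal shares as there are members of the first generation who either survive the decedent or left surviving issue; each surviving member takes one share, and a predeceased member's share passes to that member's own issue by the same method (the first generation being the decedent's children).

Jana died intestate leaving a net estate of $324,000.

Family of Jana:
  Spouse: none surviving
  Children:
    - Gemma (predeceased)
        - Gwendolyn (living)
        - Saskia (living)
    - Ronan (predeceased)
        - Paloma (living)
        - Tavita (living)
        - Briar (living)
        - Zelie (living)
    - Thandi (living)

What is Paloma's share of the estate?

Paloma receives $27,000.

The entire $324,000 passes to the descendants.
That amount ($324,000) is divided into 3 shares of $108,000: Thandi takes $108,000; Gemma's $108,000 share passes to Gemma's issue; Ronan's $108,000 share passes to Ronan's issue.
Gemma's share ($108,000) is divided into 2 shares of $54,000: Gwendolyn and Saskia each take $54,000.
Ronan's share ($108,000) is divided into 4 shares of $27,000: Paloma, Tavita, Briar, and Zelie each take $27,000.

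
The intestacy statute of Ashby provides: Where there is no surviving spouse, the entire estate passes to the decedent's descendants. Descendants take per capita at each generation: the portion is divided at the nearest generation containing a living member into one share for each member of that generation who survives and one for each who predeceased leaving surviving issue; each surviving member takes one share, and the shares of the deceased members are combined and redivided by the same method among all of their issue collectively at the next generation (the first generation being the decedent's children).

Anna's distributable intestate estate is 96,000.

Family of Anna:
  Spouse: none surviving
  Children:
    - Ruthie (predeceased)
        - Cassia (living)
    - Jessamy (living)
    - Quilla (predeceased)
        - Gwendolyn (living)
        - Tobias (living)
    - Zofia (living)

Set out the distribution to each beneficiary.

The entire 96,000 passes to the descendants.
That amount (96,000) is divided at the children's generation into 4 shares of 24,000. Jessamy and Zofia each take 24,000. The 2 shares of the deceased (Ruthie and Quilla) are combined into a pool of 48,000.
That pool (48,000) is divided at the grandchildren's generation equally among Cassia, Gwendolyn, and Tobias: 16,000 each.

Cassia: 16,000; Jessamy: 24,000; Gwendolyn: 16,000; Tobias: 16,000; Zofia: 24,000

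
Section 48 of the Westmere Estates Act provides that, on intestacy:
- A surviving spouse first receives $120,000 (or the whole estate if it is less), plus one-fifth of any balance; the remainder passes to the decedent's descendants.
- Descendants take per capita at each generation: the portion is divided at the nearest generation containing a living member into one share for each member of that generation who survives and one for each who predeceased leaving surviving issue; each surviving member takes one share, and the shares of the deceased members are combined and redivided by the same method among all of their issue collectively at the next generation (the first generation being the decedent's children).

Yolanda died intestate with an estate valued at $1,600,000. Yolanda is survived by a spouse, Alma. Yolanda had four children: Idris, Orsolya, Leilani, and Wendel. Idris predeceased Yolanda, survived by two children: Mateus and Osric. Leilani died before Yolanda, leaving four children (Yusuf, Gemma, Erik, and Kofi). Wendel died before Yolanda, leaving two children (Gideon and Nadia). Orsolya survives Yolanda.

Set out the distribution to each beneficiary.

Alma first takes $120,000, leaving a balance of $1,480,000. Alma then takes one-fifth of the balance ($296,000), for a total of $416,000. The remaining $1,184,000 passes to the descendants.
The descendants' portion ($1,184,000) is divided at the children's generation into 4 shares of $296,000. Orsolya takes $296,000. The 3 shares of the deceased (Idris, Leilani, and Wendel) are combined into a pool of $888,000.
That pool ($888,000) is divided at the grandchildren's generation equally among Mateus, Osric, Yusuf, Gemma, Erik, Kofi, Gideon, and Nadia: $111,000 each.

Alma: $416,000; Mateus: $111,000; Osric: $111,000; Orsolya: $296,000; Yusuf: $111,000; Gemma: $111,000; Erik: $111,000; Kofi: $111,000; Gideon: $111,000; Nadia: $111,000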